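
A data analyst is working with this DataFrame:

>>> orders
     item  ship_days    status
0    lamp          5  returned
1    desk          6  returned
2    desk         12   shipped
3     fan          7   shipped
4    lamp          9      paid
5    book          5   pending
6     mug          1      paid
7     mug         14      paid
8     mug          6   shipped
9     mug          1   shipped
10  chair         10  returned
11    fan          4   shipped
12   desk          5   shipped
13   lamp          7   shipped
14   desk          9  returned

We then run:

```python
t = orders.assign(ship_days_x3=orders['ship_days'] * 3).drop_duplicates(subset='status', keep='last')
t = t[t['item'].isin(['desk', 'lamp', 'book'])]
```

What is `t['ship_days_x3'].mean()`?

21.0

add column ship_days_x3 = orders['ship_days'] * 3:
     item  ship_days    status  ship_days_x3
0    lamp          5  returned            15
1    desk          6  returned            18
2    desk         12   shipped            36
3     fan          7   shipped            21
4    lamp          9      paid            27
5    book          5   pending            15
6     mug          1      paid             3
7     mug         14      paid            42
8     mug          6   shipped            18
9     mug          1   shipped             3
10  chair         10  returned            30
11    fan          4   shipped            12
12   desk          5   shipped            15
13   lamp          7   shipped            21
14   desk          9  returned            27
drop duplicate status (keep=last):
    item  ship_days    status  ship_days_x3
5   book          5   pending            15
7    mug         14      paid            42
13  lamp          7   shipped            21
14  desk          9  returned            27
filter rows where item in ['desk', 'lamp', 'book']:
    item  ship_days    status  ship_days_x3
5   book          5   pending            15
13  lamp          7   shipped            21
14  desk          9  returned            27
Hence 21.0.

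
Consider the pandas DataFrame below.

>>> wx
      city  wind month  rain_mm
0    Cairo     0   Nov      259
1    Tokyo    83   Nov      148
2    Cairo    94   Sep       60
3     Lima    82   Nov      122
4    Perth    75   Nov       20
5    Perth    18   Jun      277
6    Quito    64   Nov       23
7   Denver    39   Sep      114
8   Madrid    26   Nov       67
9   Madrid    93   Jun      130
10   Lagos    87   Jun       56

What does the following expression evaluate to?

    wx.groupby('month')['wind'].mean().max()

group by month, mean of wind:
month
Jun    66.0
Nov    55.0
Sep    66.5
Name: wind, dtype: float64
Reading off the max of the resulting series, we get 66.5.

66.5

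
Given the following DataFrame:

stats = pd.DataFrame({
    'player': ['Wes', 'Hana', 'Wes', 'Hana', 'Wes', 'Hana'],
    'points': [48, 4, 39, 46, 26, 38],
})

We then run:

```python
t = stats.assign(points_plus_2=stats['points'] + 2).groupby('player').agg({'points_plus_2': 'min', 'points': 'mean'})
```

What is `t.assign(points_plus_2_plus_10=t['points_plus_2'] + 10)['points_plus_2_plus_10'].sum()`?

54

add column points_plus_2 = stats['points'] + 2:
  player  points  points_plus_2
0    Wes      48             50
1   Hana       4              6
2    Wes      39             41
3   Hana      46             48
4    Wes      26             28
5   Hana      38             40
group by player: min(points_plus_2), mean(points):
        points_plus_2     points
player                          
Hana                6  29.333333
Wes                28  37.666667
add column points_plus_2_plus_10 = t['points_plus_2'] + 10:
        points_plus_2     points  points_plus_2_plus_10
player                                                 
Hana                6  29.333333                     16
Wes                28  37.666667                     38
Finally, sum of column 'points_plus_2_plus_10' = 54.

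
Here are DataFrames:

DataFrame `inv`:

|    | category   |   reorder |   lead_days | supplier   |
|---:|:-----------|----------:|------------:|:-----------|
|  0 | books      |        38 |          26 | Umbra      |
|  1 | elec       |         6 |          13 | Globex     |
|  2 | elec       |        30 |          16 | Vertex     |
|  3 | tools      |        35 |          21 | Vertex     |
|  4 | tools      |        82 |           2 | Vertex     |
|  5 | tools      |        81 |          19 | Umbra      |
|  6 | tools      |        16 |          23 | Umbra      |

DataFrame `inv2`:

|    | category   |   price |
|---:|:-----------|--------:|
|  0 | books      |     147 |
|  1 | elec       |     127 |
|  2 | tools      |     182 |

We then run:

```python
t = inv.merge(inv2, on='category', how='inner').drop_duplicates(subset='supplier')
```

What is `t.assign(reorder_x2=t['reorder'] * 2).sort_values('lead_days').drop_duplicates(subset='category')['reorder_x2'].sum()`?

88

merge on 'category' (how='inner') → 7 rows:
  category  reorder  lead_days supplier  price
0    books       38         26    Umbra    147
1     elec        6         13   Globex    127
2     elec       30         16   Vertex    127
3    tools       35         21   Vertex    182
4    tools       82          2   Vertex    182
5    tools       81         19    Umbra    182
6    tools       16         23    Umbra    182
drop duplicate supplier (keep=first):
  category  reorder  lead_days supplier  price
0    books       38         26    Umbra    147
1     elec        6         13   Globex    127
2     elec       30         16   Vertex    127
add column reorder_x2 = t['reorder'] * 2:
  category  reorder  lead_days supplier  price  reorder_x2
0    books       38         26    Umbra    147          76
1     elec        6         13   Globex    127          12
2     elec       30         16   Vertex    127          60
sort by lead_days:
  category  reorder  lead_days supplier  price  reorder_x2
1     elec        6         13   Globex    127          12
2     elec       30         16   Vertex    127          60
0    books       38         26    Umbra    147          76
drop duplicate category (keep=first):
  category  reorder  lead_days supplier  price  reorder_x2
1     elec        6         13   Globex    127          12
0    books       38         26    Umbra    147          76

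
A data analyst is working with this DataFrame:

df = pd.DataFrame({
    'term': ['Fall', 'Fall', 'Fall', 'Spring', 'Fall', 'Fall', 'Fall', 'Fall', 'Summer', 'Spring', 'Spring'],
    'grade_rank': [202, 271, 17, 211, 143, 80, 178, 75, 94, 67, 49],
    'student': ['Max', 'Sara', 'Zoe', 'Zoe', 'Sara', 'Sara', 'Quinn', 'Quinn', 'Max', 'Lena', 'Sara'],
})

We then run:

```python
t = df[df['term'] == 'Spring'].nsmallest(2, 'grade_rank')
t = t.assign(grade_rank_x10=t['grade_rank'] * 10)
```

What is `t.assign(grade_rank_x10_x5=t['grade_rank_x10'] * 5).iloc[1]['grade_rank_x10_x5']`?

filter rows where term == 'Spring':
      term  grade_rank student
3   Spring         211     Zoe
9   Spring          67    Lena
10  Spring          49    Sara
take 2 rows with smallest grade_rank:
      term  grade_rank student
10  Spring          49    Sara
9   Spring          67    Lena
add column grade_rank_x10 = t['grade_rank'] * 10:
      term  grade_rank student  grade_rank_x10
10  Spring          49    Sara             490
9   Spring          67    Lena             670
add column grade_rank_x10_x5 = t['grade_rank_x10'] * 5:
      term  grade_rank student  grade_rank_x10  grade_rank_x10_x5
10  Spring          49    Sara             490               2450
9   Spring          67    Lena             670               3350
Then the value at position 1, column 'grade_rank_x10_x5': 3350

3350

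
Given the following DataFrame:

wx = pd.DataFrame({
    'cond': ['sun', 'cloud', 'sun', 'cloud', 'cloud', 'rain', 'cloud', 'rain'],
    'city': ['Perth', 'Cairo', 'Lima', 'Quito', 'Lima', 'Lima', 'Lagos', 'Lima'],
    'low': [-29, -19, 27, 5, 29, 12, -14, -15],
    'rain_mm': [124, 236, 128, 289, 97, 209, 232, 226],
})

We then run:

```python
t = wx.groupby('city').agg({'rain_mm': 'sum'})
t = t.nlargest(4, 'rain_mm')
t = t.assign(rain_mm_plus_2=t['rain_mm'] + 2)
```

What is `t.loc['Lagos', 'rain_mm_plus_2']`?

234

group by city, sum of rain_mm:
       rain_mm
city          
Cairo      236
Lagos      232
Lima       660
Perth      124
Quito      289
take 4 rows with largest rain_mm:
       rain_mm
city          
Lima       660
Quito      289
Cairo      236
Lagos      232
add column rain_mm_plus_2 = t['rain_mm'] + 2:
       rain_mm  rain_mm_plus_2
city                          
Lima       660             662
Quito      289             291
Cairo      236             238
Lagos      232             234
Taking the value at row 'Lagos', column 'rain_mm_plus_2' gives 234.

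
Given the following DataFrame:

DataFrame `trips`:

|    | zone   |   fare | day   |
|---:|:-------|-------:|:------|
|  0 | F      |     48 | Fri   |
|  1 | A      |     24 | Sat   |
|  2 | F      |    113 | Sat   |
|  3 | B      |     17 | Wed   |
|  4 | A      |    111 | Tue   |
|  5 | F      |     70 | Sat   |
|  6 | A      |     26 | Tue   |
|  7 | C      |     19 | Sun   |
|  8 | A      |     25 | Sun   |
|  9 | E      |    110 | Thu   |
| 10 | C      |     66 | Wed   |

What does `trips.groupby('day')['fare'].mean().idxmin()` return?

group by day, mean of fare:
day
Fri     48.0
Sat     69.0
Sun     22.0
Thu    110.0
Tue     68.5
Wed     41.5
Name: fare, dtype: float64
The label with the smallest value is Sun.

Sun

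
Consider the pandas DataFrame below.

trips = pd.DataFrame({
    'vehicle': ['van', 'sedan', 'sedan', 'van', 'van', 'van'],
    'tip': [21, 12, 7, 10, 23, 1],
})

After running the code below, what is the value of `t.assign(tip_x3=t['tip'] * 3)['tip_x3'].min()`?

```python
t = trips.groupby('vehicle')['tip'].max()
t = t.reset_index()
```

group by vehicle, max of tip:
vehicle
sedan    12
van      23
Name: tip, dtype: int64
reset_index():
  vehicle  tip
0   sedan   12
1     van   23
add column tip_x3 = t['tip'] * 3:
  vehicle  tip  tip_x3
0   sedan   12      36
1     van   23      69
Finally, min of column 'tip_x3' = 36.

36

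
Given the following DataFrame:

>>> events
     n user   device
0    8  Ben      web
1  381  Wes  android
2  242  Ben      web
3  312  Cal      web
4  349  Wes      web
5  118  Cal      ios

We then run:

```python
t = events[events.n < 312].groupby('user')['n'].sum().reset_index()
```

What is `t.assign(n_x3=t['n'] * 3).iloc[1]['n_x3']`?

filter rows where n < 312:
     n user device
0    8  Ben    web
2  242  Ben    web
5  118  Cal    ios
group by user, sum of n:
user
Ben    250
Cal    118
Name: n, dtype: int64
reset_index():
  user    n
0  Ben  250
1  Cal  118
add column n_x3 = t['n'] * 3:
  user    n  n_x3
0  Ben  250   750
1  Cal  118   354

354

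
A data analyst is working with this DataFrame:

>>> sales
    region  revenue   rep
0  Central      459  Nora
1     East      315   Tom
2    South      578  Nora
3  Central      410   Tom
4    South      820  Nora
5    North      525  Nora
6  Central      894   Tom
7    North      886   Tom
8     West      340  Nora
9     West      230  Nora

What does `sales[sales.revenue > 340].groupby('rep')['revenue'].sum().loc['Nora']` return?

filter rows where revenue > 340:
    region  revenue   rep
0  Central      459  Nora
2    South      578  Nora
3  Central      410   Tom
4    South      820  Nora
5    North      525  Nora
6  Central      894   Tom
7    North      886   Tom
group by rep, sum of revenue:
rep
Nora    2382
Tom     2190
Name: revenue, dtype: int64

2382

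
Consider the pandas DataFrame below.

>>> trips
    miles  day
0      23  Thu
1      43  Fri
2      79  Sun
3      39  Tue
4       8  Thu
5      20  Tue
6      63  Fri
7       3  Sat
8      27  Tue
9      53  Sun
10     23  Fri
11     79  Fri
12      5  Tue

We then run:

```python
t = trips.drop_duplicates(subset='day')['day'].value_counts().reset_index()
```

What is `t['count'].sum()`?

drop duplicate day (keep=first):
   miles  day
0     23  Thu
1     43  Fri
2     79  Sun
3     39  Tue
7      3  Sat
value_counts of day:
day
Thu    1
Fri    1
Sun    1
Tue    1
Sat    1
Name: count, dtype: int64
reset_index():
   day  count
0  Thu      1
1  Fri      1
2  Sun      1
3  Tue      1
4  Sat      1
sum of column 'count' → 5

5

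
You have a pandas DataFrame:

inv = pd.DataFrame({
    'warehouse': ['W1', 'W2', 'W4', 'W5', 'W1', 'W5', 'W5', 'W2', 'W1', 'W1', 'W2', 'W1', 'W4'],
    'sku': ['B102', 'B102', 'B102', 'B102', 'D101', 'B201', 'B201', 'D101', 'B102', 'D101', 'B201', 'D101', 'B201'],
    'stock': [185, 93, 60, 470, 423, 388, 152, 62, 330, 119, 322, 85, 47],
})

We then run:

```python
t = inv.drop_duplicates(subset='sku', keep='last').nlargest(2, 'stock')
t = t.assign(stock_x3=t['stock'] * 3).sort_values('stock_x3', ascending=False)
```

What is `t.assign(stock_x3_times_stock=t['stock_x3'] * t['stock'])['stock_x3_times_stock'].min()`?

drop duplicate sku (keep=last):
   warehouse   sku  stock
8         W1  B102    330
11        W1  D101     85
12        W4  B201     47
take 2 rows with largest stock:
   warehouse   sku  stock
8         W1  B102    330
11        W1  D101     85
add column stock_x3 = t['stock'] * 3:
   warehouse   sku  stock  stock_x3
8         W1  B102    330       990
11        W1  D101     85       255
sort by stock_x3 descending:
   warehouse   sku  stock  stock_x3
8         W1  B102    330       990
11        W1  D101     85       255
add column stock_x3_times_stock = t['stock_x3'] * t['stock']:
   warehouse   sku  stock  stock_x3  stock_x3_times_stock
8         W1  B102    330       990                326700
11        W1  D101     85       255                 21675
min of column 'stock_x3_times_stock' → 21675

21675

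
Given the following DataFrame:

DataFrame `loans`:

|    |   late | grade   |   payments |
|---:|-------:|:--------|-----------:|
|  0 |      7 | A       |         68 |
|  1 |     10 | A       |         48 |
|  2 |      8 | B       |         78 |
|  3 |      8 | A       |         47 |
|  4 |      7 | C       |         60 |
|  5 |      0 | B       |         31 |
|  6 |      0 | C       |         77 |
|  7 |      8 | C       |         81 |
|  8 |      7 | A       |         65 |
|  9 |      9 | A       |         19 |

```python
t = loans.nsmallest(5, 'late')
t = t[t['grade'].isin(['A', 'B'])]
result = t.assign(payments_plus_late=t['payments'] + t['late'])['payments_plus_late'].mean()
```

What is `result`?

take 5 rows with smallest late:
   late grade  payments
5     0     B        31
6     0     C        77
0     7     A        68
4     7     C        60
8     7     A        65
filter rows where grade in ['A', 'B']:
   late grade  payments
5     0     B        31
0     7     A        68
8     7     A        65
add column payments_plus_late = t['payments'] + t['late']:
   late grade  payments  payments_plus_late
5     0     B        31                  31
0     7     A        68                  75
8     7     A        65                  72
The mean of column 'payments_plus_late' is 59.3333333333.

59.3333333333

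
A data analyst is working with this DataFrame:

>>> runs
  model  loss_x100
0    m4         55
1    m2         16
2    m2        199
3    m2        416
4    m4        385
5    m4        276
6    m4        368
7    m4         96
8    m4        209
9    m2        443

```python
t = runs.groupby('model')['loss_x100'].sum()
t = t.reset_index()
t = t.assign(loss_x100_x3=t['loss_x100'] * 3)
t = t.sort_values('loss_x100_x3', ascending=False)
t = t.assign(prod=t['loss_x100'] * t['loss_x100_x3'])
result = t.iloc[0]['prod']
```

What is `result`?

group by model, sum of loss_x100:
model
m2    1074
m4    1389
Name: loss_x100, dtype: int64
reset_index():
  model  loss_x100
0    m2       1074
1    m4       1389
add column loss_x100_x3 = t['loss_x100'] * 3:
  model  loss_x100  loss_x100_x3
0    m2       1074          3222
1    m4       1389          4167
sort by loss_x100_x3 descending:
  model  loss_x100  loss_x100_x3
1    m4       1389          4167
0    m2       1074          3222
add column prod = t['loss_x100'] * t['loss_x100_x3']:
  model  loss_x100  loss_x100_x3     prod
1    m4       1389          4167  5787963
0    m2       1074          3222  3460428
value at position 0, column 'prod' → 5787963

5787963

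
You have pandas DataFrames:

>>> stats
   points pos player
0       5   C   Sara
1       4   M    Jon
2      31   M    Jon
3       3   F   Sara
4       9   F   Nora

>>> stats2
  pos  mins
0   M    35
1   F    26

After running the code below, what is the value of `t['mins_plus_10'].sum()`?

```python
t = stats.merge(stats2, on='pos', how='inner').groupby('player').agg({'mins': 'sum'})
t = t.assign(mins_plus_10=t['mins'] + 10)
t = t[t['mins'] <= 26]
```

merge on 'pos' (how='inner') → 4 rows:
   points pos player  mins
0       4   M    Jon    35
1      31   M    Jon    35
2       3   F   Sara    26
3       9   F   Nora    26
group by player, sum of mins:
        mins
player      
Jon       70
Nora      26
Sara      26
add column mins_plus_10 = t['mins'] + 10:
        mins  mins_plus_10
player                    
Jon       70            80
Nora      26            36
Sara      26            36
filter rows where mins <= 26:
        mins  mins_plus_10
player                    
Nora      26            36
Sara      26            36
Taking the sum of column 'mins_plus_10' gives 72.

72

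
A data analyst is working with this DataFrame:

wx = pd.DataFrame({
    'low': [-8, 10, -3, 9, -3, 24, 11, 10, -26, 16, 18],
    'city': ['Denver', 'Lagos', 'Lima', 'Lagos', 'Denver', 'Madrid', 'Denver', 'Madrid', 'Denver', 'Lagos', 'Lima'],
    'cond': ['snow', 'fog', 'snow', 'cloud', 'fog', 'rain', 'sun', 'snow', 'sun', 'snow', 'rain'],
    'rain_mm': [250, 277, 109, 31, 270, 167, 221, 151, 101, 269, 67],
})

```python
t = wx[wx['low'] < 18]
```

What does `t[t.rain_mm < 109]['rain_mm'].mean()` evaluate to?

66.0

filter rows where low < 18:
   low    city   cond  rain_mm
0   -8  Denver   snow      250
1   10   Lagos    fog      277
2   -3    Lima   snow      109
3    9   Lagos  cloud       31
4   -3  Denver    fog      270
6   11  Denver    sun      221
7   10  Madrid   snow      151
8  -26  Denver    sun      101
9   16   Lagos   snow      269
filter rows where rain_mm < 109:
   low    city   cond  rain_mm
3    9   Lagos  cloud       31
8  -26  Denver    sun      101
Hence 66.0.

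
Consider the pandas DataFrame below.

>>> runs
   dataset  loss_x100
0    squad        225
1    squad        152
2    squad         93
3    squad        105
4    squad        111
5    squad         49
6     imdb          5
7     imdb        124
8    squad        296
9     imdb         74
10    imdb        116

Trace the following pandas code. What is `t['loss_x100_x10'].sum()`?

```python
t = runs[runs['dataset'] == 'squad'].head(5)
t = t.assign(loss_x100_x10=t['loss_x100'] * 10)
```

6860

filter rows where dataset == 'squad':
  dataset  loss_x100
0   squad        225
1   squad        152
2   squad         93
3   squad        105
4   squad        111
5   squad         49
8   squad        296
take first 5 rows:
  dataset  loss_x100
0   squad        225
1   squad        152
2   squad         93
3   squad        105
4   squad        111
add column loss_x100_x10 = t['loss_x100'] * 10:
  dataset  loss_x100  loss_x100_x10
0   squad        225           2250
1   squad        152           1520
2   squad         93            930
3   squad        105           1050
4   squad        111           1110
The sum of column 'loss_x100_x10' is 6860.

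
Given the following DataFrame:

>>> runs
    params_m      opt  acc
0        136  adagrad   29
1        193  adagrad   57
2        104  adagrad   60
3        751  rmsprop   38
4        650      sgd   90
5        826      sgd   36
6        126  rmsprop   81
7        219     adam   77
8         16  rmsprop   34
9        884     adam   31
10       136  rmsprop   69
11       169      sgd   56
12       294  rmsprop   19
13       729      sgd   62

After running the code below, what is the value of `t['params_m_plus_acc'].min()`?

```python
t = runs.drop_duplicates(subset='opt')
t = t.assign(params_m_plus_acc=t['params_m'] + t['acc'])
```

165

drop duplicate opt (keep=first):
   params_m      opt  acc
0       136  adagrad   29
3       751  rmsprop   38
4       650      sgd   90
7       219     adam   77
add column params_m_plus_acc = t['params_m'] + t['acc']:
   params_m      opt  acc  params_m_plus_acc
0       136  adagrad   29                165
3       751  rmsprop   38                789
4       650      sgd   90                740
7       219     adam   77                296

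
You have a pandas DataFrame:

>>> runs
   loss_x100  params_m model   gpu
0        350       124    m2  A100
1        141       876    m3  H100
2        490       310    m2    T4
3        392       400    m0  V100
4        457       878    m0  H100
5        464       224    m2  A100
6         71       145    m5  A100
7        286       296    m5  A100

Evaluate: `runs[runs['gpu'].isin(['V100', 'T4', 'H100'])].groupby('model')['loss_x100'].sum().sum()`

filter rows where gpu in ['V100', 'T4', 'H100']:
   loss_x100  params_m model   gpu
1        141       876    m3  H100
2        490       310    m2    T4
3        392       400    m0  V100
4        457       878    m0  H100
group by model, sum of loss_x100:
model
m0    849
m2    490
m3    141
Name: loss_x100, dtype: int64
Taking the sum of the resulting series gives 1480.

1480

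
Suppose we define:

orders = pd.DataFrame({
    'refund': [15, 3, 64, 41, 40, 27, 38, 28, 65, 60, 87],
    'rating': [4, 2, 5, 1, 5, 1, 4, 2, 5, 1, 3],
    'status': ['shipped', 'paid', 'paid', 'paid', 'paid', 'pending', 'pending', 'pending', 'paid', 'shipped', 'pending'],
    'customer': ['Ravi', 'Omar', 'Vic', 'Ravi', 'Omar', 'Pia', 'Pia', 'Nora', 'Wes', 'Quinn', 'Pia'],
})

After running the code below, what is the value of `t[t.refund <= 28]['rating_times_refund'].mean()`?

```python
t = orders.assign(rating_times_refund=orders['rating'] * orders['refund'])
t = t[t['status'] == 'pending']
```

add column rating_times_refund = orders['rating'] * orders['refund']:
    refund  rating   status customer  rating_times_refund
0       15       4  shipped     Ravi                   60
1        3       2     paid     Omar                    6
2       64       5     paid      Vic                  320
3       41       1     paid     Ravi                   41
4       40       5     paid     Omar                  200
5       27       1  pending      Pia                   27
6       38       4  pending      Pia                  152
7       28       2  pending     Nora                   56
8       65       5     paid      Wes                  325
9       60       1  shipped    Quinn                   60
10      87       3  pending      Pia                  261
filter rows where status == 'pending':
    refund  rating   status customer  rating_times_refund
5       27       1  pending      Pia                   27
6       38       4  pending      Pia                  152
7       28       2  pending     Nora                   56
10      87       3  pending      Pia                  261
filter rows where refund <= 28:
   refund  rating   status customer  rating_times_refund
5      27       1  pending      Pia                   27
7      28       2  pending     Nora                   56
Taking the mean of column 'rating_times_refund' gives 41.5.

41.5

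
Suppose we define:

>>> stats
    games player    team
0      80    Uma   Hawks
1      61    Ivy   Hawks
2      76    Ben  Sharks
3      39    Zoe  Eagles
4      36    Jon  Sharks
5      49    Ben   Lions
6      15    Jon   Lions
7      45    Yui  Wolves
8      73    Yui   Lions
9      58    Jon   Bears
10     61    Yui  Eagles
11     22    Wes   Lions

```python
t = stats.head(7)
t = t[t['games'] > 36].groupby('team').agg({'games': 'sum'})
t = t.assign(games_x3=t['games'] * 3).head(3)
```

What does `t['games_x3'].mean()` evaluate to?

take first 7 rows:
   games player    team
0     80    Uma   Hawks
1     61    Ivy   Hawks
2     76    Ben  Sharks
3     39    Zoe  Eagles
4     36    Jon  Sharks
5     49    Ben   Lions
6     15    Jon   Lions
filter rows where games > 36:
   games player    team
0     80    Uma   Hawks
1     61    Ivy   Hawks
2     76    Ben  Sharks
3     39    Zoe  Eagles
5     49    Ben   Lions
group by team, sum of games:
        games
team         
Eagles     39
Hawks     141
Lions      49
Sharks     76
add column games_x3 = t['games'] * 3:
        games  games_x3
team                   
Eagles     39       117
Hawks     141       423
Lions      49       147
Sharks     76       228
take first 3 rows:
        games  games_x3
team                   
Eagles     39       117
Hawks     141       423
Lions      49       147
Then the mean of column 'games_x3': 229.0

229.0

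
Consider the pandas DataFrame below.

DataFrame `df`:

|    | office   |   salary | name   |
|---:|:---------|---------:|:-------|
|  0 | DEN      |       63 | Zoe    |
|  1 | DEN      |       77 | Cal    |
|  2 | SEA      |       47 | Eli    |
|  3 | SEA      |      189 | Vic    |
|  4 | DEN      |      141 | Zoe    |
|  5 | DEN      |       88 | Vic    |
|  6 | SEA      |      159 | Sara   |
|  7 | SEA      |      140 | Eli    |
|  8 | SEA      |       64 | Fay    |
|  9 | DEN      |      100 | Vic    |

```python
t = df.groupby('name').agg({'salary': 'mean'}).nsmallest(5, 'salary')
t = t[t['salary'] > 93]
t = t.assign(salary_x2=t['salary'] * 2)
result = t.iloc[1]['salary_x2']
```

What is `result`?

204.0

group by name, mean of salary:
          salary
name            
Cal    77.000000
Eli    93.500000
Fay    64.000000
Sara  159.000000
Vic   125.666667
Zoe   102.000000
take 5 rows with smallest salary:
          salary
name            
Fay    64.000000
Cal    77.000000
Eli    93.500000
Zoe   102.000000
Vic   125.666667
filter rows where salary > 93:
          salary
name            
Eli    93.500000
Zoe   102.000000
Vic   125.666667
add column salary_x2 = t['salary'] * 2:
          salary   salary_x2
name                        
Eli    93.500000  187.000000
Zoe   102.000000  204.000000
Vic   125.666667  251.333333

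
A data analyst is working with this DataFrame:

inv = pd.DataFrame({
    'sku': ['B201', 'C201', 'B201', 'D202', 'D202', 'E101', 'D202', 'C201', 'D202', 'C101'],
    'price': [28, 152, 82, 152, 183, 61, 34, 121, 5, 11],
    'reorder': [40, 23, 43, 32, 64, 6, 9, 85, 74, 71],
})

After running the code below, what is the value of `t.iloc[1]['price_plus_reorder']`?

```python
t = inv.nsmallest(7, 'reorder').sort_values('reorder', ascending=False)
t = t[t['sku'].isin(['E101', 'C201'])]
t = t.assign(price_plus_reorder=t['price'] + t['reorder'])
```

67

take 7 rows with smallest reorder:
    sku  price  reorder
5  E101     61        6
6  D202     34        9
1  C201    152       23
3  D202    152       32
0  B201     28       40
2  B201     82       43
4  D202    183       64
sort by reorder descending:
    sku  price  reorder
4  D202    183       64
2  B201     82       43
0  B201     28       40
3  D202    152       32
1  C201    152       23
6  D202     34        9
5  E101     61        6
filter rows where sku in ['E101', 'C201']:
    sku  price  reorder
1  C201    152       23
5  E101     61        6
add column price_plus_reorder = t['price'] + t['reorder']:
    sku  price  reorder  price_plus_reorder
1  C201    152       23                 175
5  E101     61        6                  67
The value at position 1, column 'price_plus_reorder' is 67.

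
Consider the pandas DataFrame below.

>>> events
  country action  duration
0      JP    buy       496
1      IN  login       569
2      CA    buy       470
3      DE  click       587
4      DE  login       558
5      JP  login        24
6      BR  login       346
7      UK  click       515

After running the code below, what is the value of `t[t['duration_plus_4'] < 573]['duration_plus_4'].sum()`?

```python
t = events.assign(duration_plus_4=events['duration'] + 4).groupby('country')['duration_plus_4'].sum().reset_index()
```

1871

add column duration_plus_4 = events['duration'] + 4:
  country action  duration  duration_plus_4
0      JP    buy       496              500
1      IN  login       569              573
2      CA    buy       470              474
3      DE  click       587              591
4      DE  login       558              562
5      JP  login        24               28
6      BR  login       346              350
7      UK  click       515              519
group by country, sum of duration_plus_4:
country
BR     350
CA     474
DE    1153
IN     573
JP     528
UK     519
Name: duration_plus_4, dtype: int64
reset_index():
  country  duration_plus_4
0      BR              350
1      CA              474
2      DE             1153
3      IN              573
4      JP              528
5      UK              519
filter rows where duration_plus_4 < 573:
  country  duration_plus_4
0      BR              350
1      CA              474
4      JP              528
5      UK              519
Finally, sum of column 'duration_plus_4' = 1871.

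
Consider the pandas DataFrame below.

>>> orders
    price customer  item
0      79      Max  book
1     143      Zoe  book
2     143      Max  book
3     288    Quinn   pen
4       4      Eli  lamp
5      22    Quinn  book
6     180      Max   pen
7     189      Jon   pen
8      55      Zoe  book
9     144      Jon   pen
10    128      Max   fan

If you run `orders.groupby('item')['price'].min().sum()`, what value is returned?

group by item, min of price:
item
book     22
fan     128
lamp      4
pen     144
Name: price, dtype: int64
Finally, sum of the resulting series = 298.

298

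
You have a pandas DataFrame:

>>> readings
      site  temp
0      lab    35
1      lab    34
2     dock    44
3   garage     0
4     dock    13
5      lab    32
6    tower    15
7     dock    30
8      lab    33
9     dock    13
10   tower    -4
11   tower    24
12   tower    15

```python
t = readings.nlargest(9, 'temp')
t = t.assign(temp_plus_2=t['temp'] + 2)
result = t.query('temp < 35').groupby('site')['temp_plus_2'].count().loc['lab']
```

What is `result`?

take 9 rows with largest temp:
     site  temp
2    dock    44
0     lab    35
1     lab    34
8     lab    33
5     lab    32
7    dock    30
11  tower    24
6   tower    15
12  tower    15
add column temp_plus_2 = t['temp'] + 2:
     site  temp  temp_plus_2
2    dock    44           46
0     lab    35           37
1     lab    34           36
8     lab    33           35
5     lab    32           34
7    dock    30           32
11  tower    24           26
6   tower    15           17
12  tower    15           17
filter rows where temp < 35:
     site  temp  temp_plus_2
1     lab    34           36
8     lab    33           35
5     lab    32           34
7    dock    30           32
11  tower    24           26
6   tower    15           17
12  tower    15           17
group by site, count of temp_plus_2:
site
dock     1
lab      3
tower    3
Name: temp_plus_2, dtype: int64
Reading off the value at index 'lab', we get 3.

3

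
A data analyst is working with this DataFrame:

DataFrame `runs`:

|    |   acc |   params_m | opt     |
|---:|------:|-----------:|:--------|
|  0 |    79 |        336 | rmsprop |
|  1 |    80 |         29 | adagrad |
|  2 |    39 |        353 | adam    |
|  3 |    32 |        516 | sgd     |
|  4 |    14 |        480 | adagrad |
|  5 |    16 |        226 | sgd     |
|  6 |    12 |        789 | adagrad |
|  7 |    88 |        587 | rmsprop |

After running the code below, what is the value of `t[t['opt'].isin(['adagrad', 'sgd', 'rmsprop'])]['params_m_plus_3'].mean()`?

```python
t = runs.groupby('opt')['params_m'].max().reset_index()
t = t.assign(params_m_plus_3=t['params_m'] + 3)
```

group by opt, max of params_m:
opt
adagrad    789
adam       353
rmsprop    587
sgd        516
Name: params_m, dtype: int64
reset_index():
       opt  params_m
0  adagrad       789
1     adam       353
2  rmsprop       587
3      sgd       516
add column params_m_plus_3 = t['params_m'] + 3:
       opt  params_m  params_m_plus_3
0  adagrad       789              792
1     adam       353              356
2  rmsprop       587              590
3      sgd       516              519
filter rows where opt in ['adagrad', 'sgd', 'rmsprop']:
       opt  params_m  params_m_plus_3
0  adagrad       789              792
2  rmsprop       587              590
3      sgd       516              519
Hence 633.666666667.

633.666666667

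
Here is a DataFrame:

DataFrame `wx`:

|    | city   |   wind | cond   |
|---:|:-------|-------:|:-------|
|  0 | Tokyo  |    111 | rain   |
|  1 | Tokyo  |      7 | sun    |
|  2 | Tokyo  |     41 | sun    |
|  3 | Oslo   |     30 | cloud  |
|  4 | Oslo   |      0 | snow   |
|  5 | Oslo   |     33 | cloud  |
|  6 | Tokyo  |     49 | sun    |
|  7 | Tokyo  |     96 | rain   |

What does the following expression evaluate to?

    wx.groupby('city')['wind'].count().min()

group by city, count of wind:
city
Oslo     3
Tokyo    5
Name: wind, dtype: int64
Taking the min of the resulting series gives 3.

3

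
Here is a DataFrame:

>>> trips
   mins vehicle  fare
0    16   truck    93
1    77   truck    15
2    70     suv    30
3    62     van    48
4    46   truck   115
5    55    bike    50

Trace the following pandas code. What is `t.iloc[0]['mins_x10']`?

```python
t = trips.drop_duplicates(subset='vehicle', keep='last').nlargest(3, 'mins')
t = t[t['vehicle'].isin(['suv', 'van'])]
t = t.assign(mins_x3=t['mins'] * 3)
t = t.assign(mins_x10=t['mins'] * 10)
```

700

drop duplicate vehicle (keep=last):
   mins vehicle  fare
2    70     suv    30
3    62     van    48
4    46   truck   115
5    55    bike    50
take 3 rows with largest mins:
   mins vehicle  fare
2    70     suv    30
3    62     van    48
5    55    bike    50
filter rows where vehicle in ['suv', 'van']:
   mins vehicle  fare
2    70     suv    30
3    62     van    48
add column mins_x3 = t['mins'] * 3:
   mins vehicle  fare  mins_x3
2    70     suv    30      210
3    62     van    48      186
add column mins_x10 = t['mins'] * 10:
   mins vehicle  fare  mins_x3  mins_x10
2    70     suv    30      210       700
3    62     van    48      186       620
So iloc[0]['mins_x10'] = 700.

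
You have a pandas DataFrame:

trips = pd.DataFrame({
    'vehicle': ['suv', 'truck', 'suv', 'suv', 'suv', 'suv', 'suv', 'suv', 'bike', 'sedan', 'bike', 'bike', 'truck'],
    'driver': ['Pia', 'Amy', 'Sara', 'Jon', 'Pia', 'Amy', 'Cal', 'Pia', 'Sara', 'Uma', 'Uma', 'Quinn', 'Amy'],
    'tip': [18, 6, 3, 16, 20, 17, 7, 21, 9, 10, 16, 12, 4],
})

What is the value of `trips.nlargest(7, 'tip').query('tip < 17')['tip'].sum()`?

take 7 rows with largest tip:
   vehicle driver  tip
7      suv    Pia   21
4      suv    Pia   20
0      suv    Pia   18
5      suv    Amy   17
3      suv    Jon   16
10    bike    Uma   16
11    bike  Quinn   12
filter rows where tip < 17:
   vehicle driver  tip
3      suv    Jon   16
10    bike    Uma   16
11    bike  Quinn   12

44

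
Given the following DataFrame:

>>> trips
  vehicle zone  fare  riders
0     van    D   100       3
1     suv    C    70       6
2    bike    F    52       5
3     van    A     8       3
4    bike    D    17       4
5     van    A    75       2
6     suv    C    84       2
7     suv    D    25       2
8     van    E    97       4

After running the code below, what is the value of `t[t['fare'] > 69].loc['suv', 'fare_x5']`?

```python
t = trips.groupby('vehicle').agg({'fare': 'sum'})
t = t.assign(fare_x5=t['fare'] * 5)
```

group by vehicle, sum of fare:
         fare
vehicle      
bike       69
suv       179
van       280
add column fare_x5 = t['fare'] * 5:
         fare  fare_x5
vehicle               
bike       69      345
suv       179      895
van       280     1400
filter rows where fare > 69:
         fare  fare_x5
vehicle               
suv       179      895
van       280     1400

895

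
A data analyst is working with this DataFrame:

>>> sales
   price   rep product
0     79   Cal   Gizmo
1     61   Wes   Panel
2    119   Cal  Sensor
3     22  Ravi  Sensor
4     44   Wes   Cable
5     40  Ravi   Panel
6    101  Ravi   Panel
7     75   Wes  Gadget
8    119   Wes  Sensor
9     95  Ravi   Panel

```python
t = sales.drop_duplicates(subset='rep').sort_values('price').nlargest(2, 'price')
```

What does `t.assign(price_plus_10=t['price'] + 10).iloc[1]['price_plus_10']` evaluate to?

drop duplicate rep (keep=first):
   price   rep product
0     79   Cal   Gizmo
1     61   Wes   Panel
3     22  Ravi  Sensor
sort by price:
   price   rep product
3     22  Ravi  Sensor
1     61   Wes   Panel
0     79   Cal   Gizmo
take 2 rows with largest price:
   price  rep product
0     79  Cal   Gizmo
1     61  Wes   Panel
add column price_plus_10 = t['price'] + 10:
   price  rep product  price_plus_10
0     79  Cal   Gizmo             89
1     61  Wes   Panel             71
Taking the value at position 1, column 'price_plus_10' gives 71.

71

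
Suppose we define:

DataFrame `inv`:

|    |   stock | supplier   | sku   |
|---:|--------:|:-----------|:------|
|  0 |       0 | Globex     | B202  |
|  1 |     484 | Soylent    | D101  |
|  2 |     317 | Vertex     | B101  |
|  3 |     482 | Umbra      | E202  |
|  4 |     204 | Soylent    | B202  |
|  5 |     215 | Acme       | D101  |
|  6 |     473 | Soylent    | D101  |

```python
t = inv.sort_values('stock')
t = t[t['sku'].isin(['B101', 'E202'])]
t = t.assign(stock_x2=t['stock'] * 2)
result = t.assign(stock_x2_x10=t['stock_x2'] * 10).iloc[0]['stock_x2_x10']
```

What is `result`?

sort by stock:
   stock supplier   sku
0      0   Globex  B202
4    204  Soylent  B202
5    215     Acme  D101
2    317   Vertex  B101
6    473  Soylent  D101
3    482    Umbra  E202
1    484  Soylent  D101
filter rows where sku in ['B101', 'E202']:
   stock supplier   sku
2    317   Vertex  B101
3    482    Umbra  E202
add column stock_x2 = t['stock'] * 2:
   stock supplier   sku  stock_x2
2    317   Vertex  B101       634
3    482    Umbra  E202       964
add column stock_x2_x10 = t['stock_x2'] * 10:
   stock supplier   sku  stock_x2  stock_x2_x10
2    317   Vertex  B101       634          6340
3    482    Umbra  E202       964          9640
Taking the value at position 0, column 'stock_x2_x10' gives 6340.

6340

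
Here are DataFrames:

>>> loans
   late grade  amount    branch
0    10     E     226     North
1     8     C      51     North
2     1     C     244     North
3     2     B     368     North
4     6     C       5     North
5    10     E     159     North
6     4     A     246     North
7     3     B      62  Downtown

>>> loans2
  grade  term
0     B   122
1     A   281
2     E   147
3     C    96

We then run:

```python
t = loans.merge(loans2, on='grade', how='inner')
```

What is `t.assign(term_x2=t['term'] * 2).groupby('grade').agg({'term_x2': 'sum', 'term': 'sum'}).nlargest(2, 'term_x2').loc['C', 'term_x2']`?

576

merge on 'grade' (how='inner') → 8 rows:
   late grade  amount    branch  term
0    10     E     226     North   147
1     8     C      51     North    96
2     1     C     244     North    96
3     2     B     368     North   122
4     6     C       5     North    96
5    10     E     159     North   147
6     4     A     246     North   281
7     3     B      62  Downtown   122
add column term_x2 = t['term'] * 2:
   late grade  amount    branch  term  term_x2
0    10     E     226     North   147      294
1     8     C      51     North    96      192
2     1     C     244     North    96      192
3     2     B     368     North   122      244
4     6     C       5     North    96      192
5    10     E     159     North   147      294
6     4     A     246     North   281      562
7     3     B      62  Downtown   122      244
group by grade: sum(term_x2), sum(term):
       term_x2  term
grade               
A          562   281
B          488   244
C          576   288
E          588   294
take 2 rows with largest term_x2:
       term_x2  term
grade               
E          588   294
C          576   288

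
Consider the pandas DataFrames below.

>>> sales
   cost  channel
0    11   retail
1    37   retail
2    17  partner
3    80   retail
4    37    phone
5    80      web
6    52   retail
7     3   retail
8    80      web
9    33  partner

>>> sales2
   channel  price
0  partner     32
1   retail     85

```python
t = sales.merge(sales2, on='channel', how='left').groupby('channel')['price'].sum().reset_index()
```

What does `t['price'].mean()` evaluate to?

122.25

merge on 'channel' (how='left') → 10 rows:
   cost  channel  price
0    11   retail   85.0
1    37   retail   85.0
2    17  partner   32.0
3    80   retail   85.0
4    37    phone    NaN
5    80      web    NaN
6    52   retail   85.0
7     3   retail   85.0
8    80      web    NaN
9    33  partner   32.0
group by channel, sum of price:
channel
partner     64.0
phone        0.0
retail     425.0
web          0.0
Name: price, dtype: float64
reset_index():
   channel  price
0  partner   64.0
1    phone    0.0
2   retail  425.0
3      web    0.0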